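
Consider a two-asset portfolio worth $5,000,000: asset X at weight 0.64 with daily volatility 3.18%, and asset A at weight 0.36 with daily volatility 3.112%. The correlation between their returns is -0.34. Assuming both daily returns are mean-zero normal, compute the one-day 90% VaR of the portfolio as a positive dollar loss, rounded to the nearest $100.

σ_p² = 0.64²·3.18² + 0.36²·3.112² + 2·-0.34·0.64·0.36·3.18·3.112 = 3.8467 (%²).
σ_p = √3.8467 = 1.961%.
At 90%, z = 1.282.
VaR = 1.282 × 1.961% = 2.514%; on $5,000,000 that is $125,700.

$125,700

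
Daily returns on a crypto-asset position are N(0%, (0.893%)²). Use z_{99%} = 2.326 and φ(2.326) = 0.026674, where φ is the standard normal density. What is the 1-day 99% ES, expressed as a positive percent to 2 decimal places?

Tail multiplier: φ(z)/(1−α) = 0.026674 / 0.01 = 2.667.
ES = 0.893% × 2.667 = 2.382%.

2.38%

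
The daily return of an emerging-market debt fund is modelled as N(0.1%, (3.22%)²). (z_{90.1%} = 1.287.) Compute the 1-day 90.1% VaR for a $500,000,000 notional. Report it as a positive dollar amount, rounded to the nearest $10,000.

$20,220,000

VaR = −μ + z·σ = −(0.1%) + 1.287 × 3.22% = 4.044%.
On $500,000,000: 0.04044 × $500,000,000 = $20,220,000.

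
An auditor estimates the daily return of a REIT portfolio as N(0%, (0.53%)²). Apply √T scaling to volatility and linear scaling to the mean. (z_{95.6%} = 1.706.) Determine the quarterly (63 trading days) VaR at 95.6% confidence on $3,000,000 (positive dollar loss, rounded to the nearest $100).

σ_{63d} = 0.53% × √63 = 4.207%.
VaR = 1.706 × 4.207% = 7.177%.
On $3,000,000: 0.07177 × $3,000,000 = $215,310.

$215,300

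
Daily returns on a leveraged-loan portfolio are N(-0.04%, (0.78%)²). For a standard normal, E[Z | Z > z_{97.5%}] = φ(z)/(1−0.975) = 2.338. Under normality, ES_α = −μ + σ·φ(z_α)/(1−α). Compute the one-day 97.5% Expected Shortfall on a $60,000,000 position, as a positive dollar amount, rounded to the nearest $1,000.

ES = −(-0.04%) + 0.78% × 2.338 = 1.864%.
On $60,000,000: 0.01864 × $60,000,000 = $1,118,400.

$1,118,000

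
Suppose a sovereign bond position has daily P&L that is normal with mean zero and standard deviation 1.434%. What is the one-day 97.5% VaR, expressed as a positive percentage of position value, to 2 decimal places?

2.81%

At 97.5% one-sided, z = 1.960.
VaR = z·σ = 1.960 × 1.434% = 2.811%.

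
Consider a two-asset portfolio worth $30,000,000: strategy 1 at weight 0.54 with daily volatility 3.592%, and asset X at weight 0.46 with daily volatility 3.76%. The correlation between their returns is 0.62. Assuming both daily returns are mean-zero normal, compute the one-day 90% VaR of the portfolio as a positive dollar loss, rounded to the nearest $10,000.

σ_p² = 0.54²·3.592² + 0.46²·3.76² + 2·0.62·0.54·0.46·3.592·3.76 = 10.9139 (%²).
σ_p = √10.9139 = 3.304%.
At 90%, z = 1.282.
VaR = 1.282 × 3.304% = 4.236%; on $30,000,000 that is $1,270,800.

$1,270,000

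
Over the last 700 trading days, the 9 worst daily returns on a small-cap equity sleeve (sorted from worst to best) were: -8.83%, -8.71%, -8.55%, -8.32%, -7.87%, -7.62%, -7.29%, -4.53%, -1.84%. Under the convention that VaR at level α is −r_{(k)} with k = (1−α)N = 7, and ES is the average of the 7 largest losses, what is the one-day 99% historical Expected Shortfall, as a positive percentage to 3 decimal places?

8.170%

The 7 worst returns sum to -57.19%.
ES = −(-57.19%) / 7 = 8.17% ≈ 8.170%.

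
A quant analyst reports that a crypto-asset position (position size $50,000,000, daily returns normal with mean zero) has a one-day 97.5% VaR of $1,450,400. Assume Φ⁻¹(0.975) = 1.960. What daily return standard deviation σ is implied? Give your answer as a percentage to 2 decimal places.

1.48%

VaR as a fraction: $1,450,400 / $50,000,000 = 2.901%.
σ = VaR / z = 2.901% / 1.960 = 1.480%.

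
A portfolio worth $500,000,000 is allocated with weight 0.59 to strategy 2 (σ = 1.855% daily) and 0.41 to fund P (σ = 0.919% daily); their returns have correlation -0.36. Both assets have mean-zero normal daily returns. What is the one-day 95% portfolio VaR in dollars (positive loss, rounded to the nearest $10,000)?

σ_p² = 0.59²·1.855² + 0.41²·0.919² + 2·-0.36·0.59·0.41·1.855·0.919 = 1.0429 (%²).
σ_p = √1.0429 = 1.021%.
At 95%, z = 1.645.
VaR = 1.645 × 1.021% = 1.680%; on $500,000,000 that is $8,400,000.

$8,400,000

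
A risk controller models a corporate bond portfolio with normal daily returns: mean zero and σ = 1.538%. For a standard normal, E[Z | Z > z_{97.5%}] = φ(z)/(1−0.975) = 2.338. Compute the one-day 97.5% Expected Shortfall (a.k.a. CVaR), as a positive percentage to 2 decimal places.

ES = 1.538% × 2.338 = 3.596%.

3.60%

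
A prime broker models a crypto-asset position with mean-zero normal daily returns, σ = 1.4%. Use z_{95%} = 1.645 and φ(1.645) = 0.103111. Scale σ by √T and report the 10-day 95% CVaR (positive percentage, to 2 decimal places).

σ_{10d} = 1.4% × √10 = 4.427%.
ES multiplier = φ(z)/(1−α) = 0.103111/0.05 = 2.062.
ES = 4.427% × 2.062 = 9.128%.

9.13%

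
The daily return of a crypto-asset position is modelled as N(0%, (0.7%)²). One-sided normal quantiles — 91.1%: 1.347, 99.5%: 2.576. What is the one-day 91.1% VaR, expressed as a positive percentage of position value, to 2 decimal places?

VaR = z·σ = 1.347 × 0.7% = 0.943%.

0.94%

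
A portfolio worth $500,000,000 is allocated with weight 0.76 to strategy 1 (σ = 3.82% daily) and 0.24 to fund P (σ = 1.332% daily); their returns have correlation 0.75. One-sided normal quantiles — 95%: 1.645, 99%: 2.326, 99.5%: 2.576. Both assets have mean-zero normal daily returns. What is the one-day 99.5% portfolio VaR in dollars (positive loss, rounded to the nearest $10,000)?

σ_p² = 0.76²·3.82² + 0.24²·1.332² + 2·0.75·0.76·0.24·3.82·1.332 = 9.9229 (%²).
σ_p = √9.9229 = 3.150%.
VaR = 2.576 × 3.150% = 8.114%; on $500,000,000 that is $40,570,000.

$40,570,000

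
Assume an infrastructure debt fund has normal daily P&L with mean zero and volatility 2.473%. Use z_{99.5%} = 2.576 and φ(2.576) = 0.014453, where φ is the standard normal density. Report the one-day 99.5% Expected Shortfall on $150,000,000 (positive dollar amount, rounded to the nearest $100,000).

Tail multiplier: φ(z)/(1−α) = 0.014453 / 0.005 = 2.891.
ES = 2.473% × 2.891 = 7.149%.
On $150,000,000: 0.07149 × $150,000,000 = $10,723,500.

$10,700,000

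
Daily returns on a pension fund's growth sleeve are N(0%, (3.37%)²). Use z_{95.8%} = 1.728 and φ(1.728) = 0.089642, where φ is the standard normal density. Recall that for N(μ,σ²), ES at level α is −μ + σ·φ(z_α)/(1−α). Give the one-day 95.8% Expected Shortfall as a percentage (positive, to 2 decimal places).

Tail multiplier: φ(z)/(1−α) = 0.089642 / 0.042 = 2.134.
ES = 3.37% × 2.134 = 7.192%.

7.19%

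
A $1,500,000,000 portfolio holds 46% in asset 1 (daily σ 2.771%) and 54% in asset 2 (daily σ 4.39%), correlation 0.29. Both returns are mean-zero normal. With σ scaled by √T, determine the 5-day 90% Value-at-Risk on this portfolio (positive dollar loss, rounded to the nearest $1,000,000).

σ_p = √(0.46²·2.771² + 0.54²·4.39² + 2·0.29·0.46·0.54·2.771·4.39) = 3.000%.
σ_{5d} = 3.000% × √5 = 6.708%.
z(90%) = 1.282.
VaR = 1.282 × 6.708% = 8.600%; on $1,500,000,000 that is $129,000,000.

$129,000,000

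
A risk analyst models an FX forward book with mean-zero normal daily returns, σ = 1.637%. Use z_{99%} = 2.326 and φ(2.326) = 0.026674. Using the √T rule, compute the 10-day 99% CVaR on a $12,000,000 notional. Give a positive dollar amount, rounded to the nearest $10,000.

$1,660,000

σ_{10d} = 1.637% × √10 = 5.177%.
ES multiplier = φ(z)/(1−α) = 0.026674/0.01 = 2.667.
ES = 5.177% × 2.667 = 13.807%; on $12,000,000: $1,656,840.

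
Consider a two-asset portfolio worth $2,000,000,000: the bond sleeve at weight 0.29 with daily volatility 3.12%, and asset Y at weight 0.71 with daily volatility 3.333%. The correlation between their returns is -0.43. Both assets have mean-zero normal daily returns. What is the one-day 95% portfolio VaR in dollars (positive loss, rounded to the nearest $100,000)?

σ_p² = 0.29²·3.12² + 0.71²·3.333² + 2·-0.43·0.29·0.71·3.12·3.333 = 4.5773 (%²).
σ_p = √4.5773 = 2.139%.
At 95%, z = 1.645.
VaR = 1.645 × 2.139% = 3.519%; on $2,000,000,000 that is $70,380,000.

$70,400,000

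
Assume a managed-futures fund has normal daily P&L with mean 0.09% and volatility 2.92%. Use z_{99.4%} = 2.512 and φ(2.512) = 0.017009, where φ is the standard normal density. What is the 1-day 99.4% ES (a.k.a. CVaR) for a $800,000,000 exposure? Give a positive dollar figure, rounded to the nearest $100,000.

$65,500,000

Tail multiplier: φ(z)/(1−α) = 0.017009 / 0.006 = 2.835.
ES = −(0.09%) + 2.92% × 2.835 = 8.188%.
On $800,000,000: 0.08188 × $800,000,000 = $65,504,000.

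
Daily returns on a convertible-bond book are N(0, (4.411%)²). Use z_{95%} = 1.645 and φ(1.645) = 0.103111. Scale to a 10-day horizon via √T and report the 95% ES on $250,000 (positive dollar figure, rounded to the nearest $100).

σ_{10d} = 4.411% × √10 = 13.949%.
ES multiplier = φ(z)/(1−α) = 0.103111/0.05 = 2.062.
ES = 13.949% × 2.062 = 28.763%; on $250,000: $71,908.

$71,900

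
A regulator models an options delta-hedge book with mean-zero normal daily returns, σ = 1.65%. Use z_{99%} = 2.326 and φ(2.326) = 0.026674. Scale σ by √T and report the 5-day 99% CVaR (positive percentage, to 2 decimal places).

9.84%

σ_{5d} = 1.65% × √5 = 3.690%.
ES multiplier = φ(z)/(1−α) = 0.026674/0.01 = 2.667.
ES = 3.690% × 2.667 = 9.841%.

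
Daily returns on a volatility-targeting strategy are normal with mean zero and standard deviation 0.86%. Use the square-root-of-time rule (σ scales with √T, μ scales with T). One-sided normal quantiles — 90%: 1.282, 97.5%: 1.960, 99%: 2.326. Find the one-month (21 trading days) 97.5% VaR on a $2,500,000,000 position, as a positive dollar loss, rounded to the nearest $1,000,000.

σ_{21d} = 0.86% × √21 = 3.941%.
VaR = 1.960 × 3.941% = 7.724%.
On $2,500,000,000: 0.07724 × $2,500,000,000 = $193,100,000.

$193,000,000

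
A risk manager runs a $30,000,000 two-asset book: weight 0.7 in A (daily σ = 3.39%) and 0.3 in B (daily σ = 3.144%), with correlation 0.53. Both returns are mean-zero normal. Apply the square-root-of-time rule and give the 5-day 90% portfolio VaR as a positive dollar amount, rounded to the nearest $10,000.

σ_p = √(0.7²·3.39² + 0.3²·3.144² + 2·0.53·0.7·0.3·3.39·3.144) = 2.982%.
σ_{5d} = 2.982% × √5 = 6.668%.
z(90%) = 1.282.
VaR = 1.282 × 6.668% = 8.548%; on $30,000,000 that is $2,564,400.

$2,560,000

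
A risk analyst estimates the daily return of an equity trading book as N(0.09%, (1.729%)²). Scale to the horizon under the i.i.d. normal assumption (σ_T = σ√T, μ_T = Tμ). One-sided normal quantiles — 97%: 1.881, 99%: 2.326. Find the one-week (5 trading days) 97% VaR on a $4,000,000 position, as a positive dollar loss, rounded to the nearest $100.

$272,900

σ_{5d} = 1.729% × √5 = 3.866%; μ_{5d} = 5 × 0.09% = 0.450%.
VaR = −(0.450%) + 1.881 × 3.866% = 6.822%.
On $4,000,000: 0.06822 × $4,000,000 = $272,880.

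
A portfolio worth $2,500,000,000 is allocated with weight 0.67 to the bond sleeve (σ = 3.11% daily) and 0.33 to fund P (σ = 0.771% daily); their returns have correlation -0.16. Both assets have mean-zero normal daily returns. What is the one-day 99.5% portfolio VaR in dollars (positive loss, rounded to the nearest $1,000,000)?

$133,000,000

σ_p² = 0.67²·3.11² + 0.33²·0.771² + 2·-0.16·0.67·0.33·3.11·0.771 = 4.2369 (%²).
σ_p = √4.2369 = 2.058%.
At 99.5%, z = 2.576.
VaR = 2.576 × 2.058% = 5.301%; on $2,500,000,000 that is $132,525,000.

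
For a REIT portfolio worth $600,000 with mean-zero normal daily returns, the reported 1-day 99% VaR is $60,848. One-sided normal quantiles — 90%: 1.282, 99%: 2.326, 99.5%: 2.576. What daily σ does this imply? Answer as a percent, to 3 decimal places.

4.360%

VaR as a fraction: $60,848 / $600,000 = 10.141%.
σ = VaR / z = 10.141% / 2.326 = 4.360%.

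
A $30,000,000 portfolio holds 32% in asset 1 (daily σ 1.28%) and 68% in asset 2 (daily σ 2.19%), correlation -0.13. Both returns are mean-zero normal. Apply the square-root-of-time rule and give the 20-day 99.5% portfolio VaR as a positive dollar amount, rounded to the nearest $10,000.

$5,160,000

σ_p = √(0.32²·1.28² + 0.68²·2.19² + 2·-0.13·0.32·0.68·1.28·2.19) = 1.492%.
σ_{20d} = 1.492% × √20 = 6.672%.
z(99.5%) = 2.576.
VaR = 2.576 × 6.672% = 17.187%; on $30,000,000 that is $5,156,100.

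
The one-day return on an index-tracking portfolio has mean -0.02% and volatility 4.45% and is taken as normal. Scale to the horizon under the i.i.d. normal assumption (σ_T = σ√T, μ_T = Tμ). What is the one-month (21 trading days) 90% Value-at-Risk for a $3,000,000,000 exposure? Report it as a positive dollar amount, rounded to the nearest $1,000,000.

$797,000,000

At 90%, z = 1.282.
σ_{21d} = 4.45% × √21 = 20.392%; μ_{21d} = 21 × -0.02% = -0.420%.
VaR = −(-0.420%) + 1.282 × 20.392% = 26.563%.
On $3,000,000,000: 0.26563 × $3,000,000,000 = $796,890,000.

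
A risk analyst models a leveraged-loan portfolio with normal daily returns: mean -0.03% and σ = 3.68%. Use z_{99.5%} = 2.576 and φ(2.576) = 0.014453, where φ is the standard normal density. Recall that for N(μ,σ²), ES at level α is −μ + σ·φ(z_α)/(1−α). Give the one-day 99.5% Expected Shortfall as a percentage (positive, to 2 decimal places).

Tail multiplier: φ(z)/(1−α) = 0.014453 / 0.005 = 2.891.
ES = −(-0.03%) + 3.68% × 2.891 = 10.669%.

10.67%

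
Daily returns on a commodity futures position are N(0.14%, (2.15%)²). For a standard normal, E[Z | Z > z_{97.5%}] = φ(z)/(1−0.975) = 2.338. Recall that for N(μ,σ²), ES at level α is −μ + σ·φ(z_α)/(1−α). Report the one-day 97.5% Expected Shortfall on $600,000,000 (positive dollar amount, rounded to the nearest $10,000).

$29,320,000

ES = −(0.14%) + 2.15% × 2.338 = 4.887%.
On $600,000,000: 0.04887 × $600,000,000 = $29,322,000.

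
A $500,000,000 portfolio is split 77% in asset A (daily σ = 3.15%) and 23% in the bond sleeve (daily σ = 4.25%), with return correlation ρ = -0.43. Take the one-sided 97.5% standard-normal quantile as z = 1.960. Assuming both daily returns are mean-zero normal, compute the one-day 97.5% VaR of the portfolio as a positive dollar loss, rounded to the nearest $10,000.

$21,470,000

σ_p² = 0.77²·3.15² + 0.23²·4.25² + 2·-0.43·0.77·0.23·3.15·4.25 = 4.7996 (%²).
σ_p = √4.7996 = 2.191%.
VaR = 1.960 × 2.191% = 4.294%; on $500,000,000 that is $21,470,000.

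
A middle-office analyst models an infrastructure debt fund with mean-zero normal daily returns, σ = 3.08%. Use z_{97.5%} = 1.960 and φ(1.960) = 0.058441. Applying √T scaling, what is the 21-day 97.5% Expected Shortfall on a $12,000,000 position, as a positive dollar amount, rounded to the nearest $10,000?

$3,960,000

σ_{21d} = 3.08% × √21 = 14.114%.
ES multiplier = φ(z)/(1−α) = 0.058441/0.025 = 2.338.
ES = 14.114% × 2.338 = 32.999%; on $12,000,000: $3,959,880.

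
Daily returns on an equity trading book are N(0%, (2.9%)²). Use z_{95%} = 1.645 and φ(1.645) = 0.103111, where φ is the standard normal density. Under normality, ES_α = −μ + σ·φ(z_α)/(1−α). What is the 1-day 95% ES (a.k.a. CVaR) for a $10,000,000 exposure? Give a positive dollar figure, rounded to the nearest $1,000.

$598,000

Tail multiplier: φ(z)/(1−α) = 0.103111 / 0.05 = 2.062.
ES = 2.9% × 2.062 = 5.980%.
On $10,000,000: 0.05980 × $10,000,000 = $598,000.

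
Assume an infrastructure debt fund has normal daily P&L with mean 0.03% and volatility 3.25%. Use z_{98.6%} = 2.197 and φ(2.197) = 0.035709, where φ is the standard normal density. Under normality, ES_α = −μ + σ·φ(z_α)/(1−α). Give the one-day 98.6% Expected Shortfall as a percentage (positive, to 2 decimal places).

8.26%

Tail multiplier: φ(z)/(1−α) = 0.035709 / 0.014 = 2.551.
ES = −(0.03%) + 3.25% × 2.551 = 8.261%.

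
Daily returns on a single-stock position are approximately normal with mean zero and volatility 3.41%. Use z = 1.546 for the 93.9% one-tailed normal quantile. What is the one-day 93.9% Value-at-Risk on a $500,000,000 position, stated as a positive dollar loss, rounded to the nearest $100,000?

VaR = z·σ = 1.546 × 3.41% = 5.272%.
On $500,000,000: 0.05272 × $500,000,000 = $26,360,000.

$26,400,000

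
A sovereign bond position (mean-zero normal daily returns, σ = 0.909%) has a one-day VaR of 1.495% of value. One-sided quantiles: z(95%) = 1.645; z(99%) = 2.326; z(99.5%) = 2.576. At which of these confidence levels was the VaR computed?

95%

Implied z = VaR/σ = 1.495 / 0.909 = 1.645.
This matches z(95%) = 1.645.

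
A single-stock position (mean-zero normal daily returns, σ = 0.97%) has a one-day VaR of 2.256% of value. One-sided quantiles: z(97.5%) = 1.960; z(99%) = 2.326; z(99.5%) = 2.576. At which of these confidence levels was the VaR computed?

99%

Implied z = VaR/σ = 2.256 / 0.97 = 2.326.
This matches z(99%) = 2.326.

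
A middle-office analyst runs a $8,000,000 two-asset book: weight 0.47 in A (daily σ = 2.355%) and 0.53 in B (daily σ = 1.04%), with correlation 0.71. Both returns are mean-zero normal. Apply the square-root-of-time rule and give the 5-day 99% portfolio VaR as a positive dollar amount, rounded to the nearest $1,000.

σ_p = √(0.47²·2.355² + 0.53²·1.04² + 2·0.71·0.47·0.53·2.355·1.04) = 1.548%.
σ_{5d} = 1.548% × √5 = 3.461%.
z(99%) = 2.326.
VaR = 2.326 × 3.461% = 8.050%; on $8,000,000 that is $644,000.

$644,000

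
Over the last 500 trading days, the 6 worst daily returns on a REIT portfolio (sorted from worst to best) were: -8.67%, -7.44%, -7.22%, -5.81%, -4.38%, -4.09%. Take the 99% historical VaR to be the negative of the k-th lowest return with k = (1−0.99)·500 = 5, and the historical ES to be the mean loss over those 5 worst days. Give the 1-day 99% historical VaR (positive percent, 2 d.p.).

k = 5; the 5th lowest return is -4.38%, so VaR = 4.38%.

4.38%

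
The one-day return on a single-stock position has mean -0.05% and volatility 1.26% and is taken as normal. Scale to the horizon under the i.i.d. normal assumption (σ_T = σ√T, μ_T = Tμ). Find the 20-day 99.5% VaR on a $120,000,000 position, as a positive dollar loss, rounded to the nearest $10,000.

$18,620,000

At 99.5%, z = 2.576.
σ_{20d} = 1.26% × √20 = 5.635%; μ_{20d} = 20 × -0.05% = -1.000%.
VaR = −(-1.000%) + 2.576 × 5.635% = 15.516%.
On $120,000,000: 0.15516 × $120,000,000 = $18,619,200.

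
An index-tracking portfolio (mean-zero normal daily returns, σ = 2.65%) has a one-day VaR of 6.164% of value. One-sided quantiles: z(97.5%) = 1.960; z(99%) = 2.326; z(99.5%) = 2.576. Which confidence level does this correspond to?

99%

Implied z = VaR/σ = 6.164 / 2.65 = 2.326.
This matches z(99%) = 2.326.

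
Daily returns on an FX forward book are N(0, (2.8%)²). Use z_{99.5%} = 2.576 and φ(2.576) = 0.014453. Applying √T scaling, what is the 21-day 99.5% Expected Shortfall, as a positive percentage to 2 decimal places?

σ_{21d} = 2.8% × √21 = 12.831%.
ES multiplier = φ(z)/(1−α) = 0.014453/0.005 = 2.891.
ES = 12.831% × 2.891 = 37.094%.

37.09%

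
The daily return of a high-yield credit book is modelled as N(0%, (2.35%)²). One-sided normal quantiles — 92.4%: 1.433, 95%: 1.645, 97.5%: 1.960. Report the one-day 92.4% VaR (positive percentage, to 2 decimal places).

VaR = z·σ = 1.433 × 2.35% = 3.368%.

3.37%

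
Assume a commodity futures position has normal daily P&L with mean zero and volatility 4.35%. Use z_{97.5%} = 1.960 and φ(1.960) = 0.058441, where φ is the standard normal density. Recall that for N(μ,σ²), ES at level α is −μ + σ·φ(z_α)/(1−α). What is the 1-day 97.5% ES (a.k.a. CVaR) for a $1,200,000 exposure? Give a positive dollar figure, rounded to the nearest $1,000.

$122,000

Tail multiplier: φ(z)/(1−α) = 0.058441 / 0.025 = 2.338.
ES = 4.35% × 2.338 = 10.170%.
On $1,200,000: 0.10170 × $1,200,000 = $122,040.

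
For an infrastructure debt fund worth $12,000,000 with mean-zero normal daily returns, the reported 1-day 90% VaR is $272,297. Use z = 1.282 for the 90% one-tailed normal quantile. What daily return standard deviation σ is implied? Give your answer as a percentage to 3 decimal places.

VaR as a fraction: $272,297 / $12,000,000 = 2.269%.
σ = VaR / z = 2.269% / 1.282 = 1.770%.

1.770%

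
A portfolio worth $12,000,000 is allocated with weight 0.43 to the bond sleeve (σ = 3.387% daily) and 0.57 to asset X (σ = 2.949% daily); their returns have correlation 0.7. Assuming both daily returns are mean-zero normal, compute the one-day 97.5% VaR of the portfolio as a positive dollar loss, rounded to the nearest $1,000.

$681,000

σ_p² = 0.43²·3.387² + 0.57²·2.949² + 2·0.7·0.43·0.57·3.387·2.949 = 8.3740 (%²).
σ_p = √8.3740 = 2.894%.
At 97.5%, z = 1.960.
VaR = 1.960 × 2.894% = 5.672%; on $12,000,000 that is $680,640.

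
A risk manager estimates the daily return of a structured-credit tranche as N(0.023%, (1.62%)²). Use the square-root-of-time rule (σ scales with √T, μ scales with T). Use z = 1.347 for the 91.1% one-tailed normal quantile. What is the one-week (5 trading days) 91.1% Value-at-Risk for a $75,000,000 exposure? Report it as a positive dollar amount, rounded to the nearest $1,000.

$3,573,000

σ_{5d} = 1.62% × √5 = 3.622%; μ_{5d} = 5 × 0.023% = 0.115%.
VaR = −(0.115%) + 1.347 × 3.622% = 4.764%.
On $75,000,000: 0.04764 × $75,000,000 = $3,573,000.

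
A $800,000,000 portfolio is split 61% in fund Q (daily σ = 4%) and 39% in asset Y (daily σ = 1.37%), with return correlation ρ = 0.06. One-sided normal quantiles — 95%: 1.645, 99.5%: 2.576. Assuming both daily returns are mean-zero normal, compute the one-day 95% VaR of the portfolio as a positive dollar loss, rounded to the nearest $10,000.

$33,280,000

σ_p² = 0.61²·4² + 0.39²·1.37² + 2·0.06·0.61·0.39·4·1.37 = 6.3955 (%²).
σ_p = √6.3955 = 2.529%.
VaR = 1.645 × 2.529% = 4.160%; on $800,000,000 that is $33,280,000.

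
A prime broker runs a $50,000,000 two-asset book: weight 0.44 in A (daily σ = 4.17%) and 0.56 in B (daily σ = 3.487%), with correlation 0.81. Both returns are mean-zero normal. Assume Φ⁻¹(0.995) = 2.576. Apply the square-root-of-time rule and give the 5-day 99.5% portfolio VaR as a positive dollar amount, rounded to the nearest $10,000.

$10,380,000

σ_p = √(0.44²·4.17² + 0.56²·3.487² + 2·0.81·0.44·0.56·4.17·3.487) = 3.603%.
σ_{5d} = 3.603% × √5 = 8.057%.
VaR = 2.576 × 8.057% = 20.755%; on $50,000,000 that is $10,377,500.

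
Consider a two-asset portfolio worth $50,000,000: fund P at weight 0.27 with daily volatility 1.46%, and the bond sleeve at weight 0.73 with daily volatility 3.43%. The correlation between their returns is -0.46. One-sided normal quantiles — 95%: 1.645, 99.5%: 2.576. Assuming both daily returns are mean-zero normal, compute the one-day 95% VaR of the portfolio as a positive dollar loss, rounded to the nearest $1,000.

σ_p² = 0.27²·1.46² + 0.73²·3.43² + 2·-0.46·0.27·0.73·1.46·3.43 = 5.5168 (%²).
σ_p = √5.5168 = 2.349%.
VaR = 1.645 × 2.349% = 3.864%; on $50,000,000 that is $1,932,000.

$1,932,000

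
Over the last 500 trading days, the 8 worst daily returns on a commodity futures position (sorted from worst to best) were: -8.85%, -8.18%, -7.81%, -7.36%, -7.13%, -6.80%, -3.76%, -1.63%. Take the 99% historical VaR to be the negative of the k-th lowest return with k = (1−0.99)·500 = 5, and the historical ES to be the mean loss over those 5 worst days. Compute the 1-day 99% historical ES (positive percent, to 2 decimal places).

7.87%

The 5 worst returns sum to -39.33%.
ES = −(-39.33%) / 5 = 7.866% ≈ 7.87%.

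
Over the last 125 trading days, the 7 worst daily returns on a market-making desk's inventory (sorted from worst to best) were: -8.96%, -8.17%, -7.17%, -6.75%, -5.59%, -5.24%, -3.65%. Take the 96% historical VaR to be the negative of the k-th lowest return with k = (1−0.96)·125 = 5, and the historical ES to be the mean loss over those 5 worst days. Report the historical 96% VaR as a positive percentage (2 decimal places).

k = 5; the 5th lowest return is -5.59%, so VaR = 5.59%.

5.59%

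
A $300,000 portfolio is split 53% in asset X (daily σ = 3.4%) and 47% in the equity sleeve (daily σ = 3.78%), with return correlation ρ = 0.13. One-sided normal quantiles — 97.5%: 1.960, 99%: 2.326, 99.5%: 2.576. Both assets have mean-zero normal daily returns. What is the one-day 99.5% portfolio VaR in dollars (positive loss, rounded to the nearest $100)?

$20,800

σ_p² = 0.53²·3.4² + 0.47²·3.78² + 2·0.13·0.53·0.47·3.4·3.78 = 7.2359 (%²).
σ_p = √7.2359 = 2.690%.
VaR = 2.576 × 2.690% = 6.929%; on $300,000 that is $20,787.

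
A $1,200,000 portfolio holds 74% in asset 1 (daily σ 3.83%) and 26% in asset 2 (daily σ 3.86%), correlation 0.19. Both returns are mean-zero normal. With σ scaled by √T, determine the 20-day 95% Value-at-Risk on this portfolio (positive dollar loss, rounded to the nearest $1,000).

σ_p = √(0.74²·3.83² + 0.26²·3.86² + 2·0.19·0.74·0.26·3.83·3.86) = 3.181%.
σ_{20d} = 3.181% × √20 = 14.226%.
z(95%) = 1.645.
VaR = 1.645 × 14.226% = 23.402%; on $1,200,000 that is $280,824.

$281,000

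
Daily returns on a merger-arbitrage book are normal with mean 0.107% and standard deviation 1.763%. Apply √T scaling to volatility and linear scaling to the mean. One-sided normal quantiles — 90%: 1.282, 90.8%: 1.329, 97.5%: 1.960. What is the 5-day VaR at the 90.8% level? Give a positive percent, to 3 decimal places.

σ_{5d} = 1.763% × √5 = 3.942%; μ_{5d} = 5 × 0.107% = 0.535%.
VaR = −(0.535%) + 1.329 × 3.942% = 4.704%.

4.704%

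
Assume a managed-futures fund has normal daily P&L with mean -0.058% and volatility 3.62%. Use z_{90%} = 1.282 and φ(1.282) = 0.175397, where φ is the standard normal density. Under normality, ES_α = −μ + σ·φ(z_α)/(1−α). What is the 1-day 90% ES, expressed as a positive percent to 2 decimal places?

Tail multiplier: φ(z)/(1−α) = 0.175397 / 0.1 = 1.754.
ES = −(-0.058%) + 3.62% × 1.754 = 6.407%.

6.41%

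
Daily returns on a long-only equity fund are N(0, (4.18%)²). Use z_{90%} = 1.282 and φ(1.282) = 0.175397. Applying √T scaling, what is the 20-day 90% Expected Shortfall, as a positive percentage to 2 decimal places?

32.79%

σ_{20d} = 4.18% × √20 = 18.694%.
ES multiplier = φ(z)/(1−α) = 0.175397/0.1 = 1.754.
ES = 18.694% × 1.754 = 32.789%.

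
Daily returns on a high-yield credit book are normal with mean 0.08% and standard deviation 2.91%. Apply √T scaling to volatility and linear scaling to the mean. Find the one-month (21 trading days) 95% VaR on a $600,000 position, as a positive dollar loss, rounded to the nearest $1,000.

$122,000

At 95%, z = 1.645.
σ_{21d} = 2.91% × √21 = 13.335%; μ_{21d} = 21 × 0.08% = 1.680%.
VaR = −(1.680%) + 1.645 × 13.335% = 20.256%.
On $600,000: 0.20256 × $600,000 = $121,536.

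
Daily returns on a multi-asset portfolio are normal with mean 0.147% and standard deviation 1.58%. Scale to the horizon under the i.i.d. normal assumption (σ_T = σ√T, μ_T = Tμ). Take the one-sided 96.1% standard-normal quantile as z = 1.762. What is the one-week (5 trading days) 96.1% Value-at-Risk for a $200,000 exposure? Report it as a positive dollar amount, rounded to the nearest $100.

$11,000

σ_{5d} = 1.58% × √5 = 3.533%; μ_{5d} = 5 × 0.147% = 0.735%.
VaR = −(0.735%) + 1.762 × 3.533% = 5.490%.
On $200,000: 0.05490 × $200,000 = $10,980.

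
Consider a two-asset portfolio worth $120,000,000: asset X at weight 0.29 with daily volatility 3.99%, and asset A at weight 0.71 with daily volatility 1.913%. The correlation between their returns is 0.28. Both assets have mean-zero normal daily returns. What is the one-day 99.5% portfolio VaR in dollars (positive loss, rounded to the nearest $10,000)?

$6,230,000

σ_p² = 0.29²·3.99² + 0.71²·1.913² + 2·0.28·0.29·0.71·3.99·1.913 = 4.0638 (%²).
σ_p = √4.0638 = 2.016%.
At 99.5%, z = 2.576.
VaR = 2.576 × 2.016% = 5.193%; on $120,000,000 that is $6,231,600.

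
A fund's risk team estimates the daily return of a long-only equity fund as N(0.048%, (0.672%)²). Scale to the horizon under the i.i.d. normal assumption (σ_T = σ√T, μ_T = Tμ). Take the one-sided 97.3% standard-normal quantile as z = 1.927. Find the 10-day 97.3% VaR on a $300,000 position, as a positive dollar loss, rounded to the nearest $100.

σ_{10d} = 0.672% × √10 = 2.125%; μ_{10d} = 10 × 0.048% = 0.480%.
VaR = −(0.480%) + 1.927 × 2.125% = 3.615%.
On $300,000: 0.03615 × $300,000 = $10,845.

$10,800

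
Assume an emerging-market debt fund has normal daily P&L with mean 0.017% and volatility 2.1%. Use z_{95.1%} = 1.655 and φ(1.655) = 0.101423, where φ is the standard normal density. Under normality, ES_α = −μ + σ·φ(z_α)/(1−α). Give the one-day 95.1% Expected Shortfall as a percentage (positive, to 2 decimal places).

Tail multiplier: φ(z)/(1−α) = 0.101423 / 0.049 = 2.070.
ES = −(0.017%) + 2.1% × 2.070 = 4.330%.

4.33%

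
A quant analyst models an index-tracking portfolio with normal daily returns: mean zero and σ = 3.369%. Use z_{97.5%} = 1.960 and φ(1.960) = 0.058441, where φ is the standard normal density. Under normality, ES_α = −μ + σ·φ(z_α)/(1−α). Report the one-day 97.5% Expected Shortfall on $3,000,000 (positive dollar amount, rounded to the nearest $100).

Tail multiplier: φ(z)/(1−α) = 0.058441 / 0.025 = 2.338.
ES = 3.369% × 2.338 = 7.877%.
On $3,000,000: 0.07877 × $3,000,000 = $236,310.

$236,300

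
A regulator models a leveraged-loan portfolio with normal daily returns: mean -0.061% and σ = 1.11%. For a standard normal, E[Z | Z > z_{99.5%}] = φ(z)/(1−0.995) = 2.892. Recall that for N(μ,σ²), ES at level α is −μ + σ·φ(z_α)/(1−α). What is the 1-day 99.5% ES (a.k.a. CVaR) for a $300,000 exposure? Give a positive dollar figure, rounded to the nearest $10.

ES = −(-0.061%) + 1.11% × 2.892 = 3.271%.
On $300,000: 0.03271 × $300,000 = $9,813.

$9,810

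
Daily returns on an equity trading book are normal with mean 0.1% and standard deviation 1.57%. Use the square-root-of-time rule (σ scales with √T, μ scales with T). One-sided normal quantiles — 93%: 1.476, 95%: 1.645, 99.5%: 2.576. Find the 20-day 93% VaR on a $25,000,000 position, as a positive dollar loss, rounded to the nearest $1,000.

σ_{20d} = 1.57% × √20 = 7.021%; μ_{20d} = 20 × 0.1% = 2.000%.
VaR = −(2.000%) + 1.476 × 7.021% = 8.363%.
On $25,000,000: 0.08363 × $25,000,000 = $2,090,750.

$2,091,000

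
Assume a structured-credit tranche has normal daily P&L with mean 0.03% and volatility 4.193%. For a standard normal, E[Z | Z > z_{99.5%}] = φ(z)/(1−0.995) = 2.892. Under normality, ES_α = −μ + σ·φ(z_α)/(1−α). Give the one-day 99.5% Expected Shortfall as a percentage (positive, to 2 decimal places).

12.10%

ES = −(0.03%) + 4.193% × 2.892 = 12.096%.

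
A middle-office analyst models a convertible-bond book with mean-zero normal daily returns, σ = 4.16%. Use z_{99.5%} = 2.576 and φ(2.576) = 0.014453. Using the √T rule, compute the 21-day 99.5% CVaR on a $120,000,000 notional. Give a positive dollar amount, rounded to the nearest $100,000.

$66,100,000

σ_{21d} = 4.16% × √21 = 19.064%.
ES multiplier = φ(z)/(1−α) = 0.014453/0.005 = 2.891.
ES = 19.064% × 2.891 = 55.114%; on $120,000,000: $66,136,800.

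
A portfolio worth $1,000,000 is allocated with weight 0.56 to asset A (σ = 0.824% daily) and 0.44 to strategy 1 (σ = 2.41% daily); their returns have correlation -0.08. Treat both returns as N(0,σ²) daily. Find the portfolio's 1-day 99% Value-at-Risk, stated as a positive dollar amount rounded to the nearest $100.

$26,100

σ_p² = 0.56²·0.824² + 0.44²·2.41² + 2·-0.08·0.56·0.44·0.824·2.41 = 1.2591 (%²).
σ_p = √1.2591 = 1.122%.
At 99%, z = 2.326.
VaR = 2.326 × 1.122% = 2.610%; on $1,000,000 that is $26,100.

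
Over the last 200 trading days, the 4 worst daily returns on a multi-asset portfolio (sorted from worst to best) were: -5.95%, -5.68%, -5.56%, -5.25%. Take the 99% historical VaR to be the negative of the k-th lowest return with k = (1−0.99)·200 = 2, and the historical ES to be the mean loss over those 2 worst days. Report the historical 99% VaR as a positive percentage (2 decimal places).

5.68%

k = 2; the 2nd lowest return is -5.68%, so VaR = 5.68%.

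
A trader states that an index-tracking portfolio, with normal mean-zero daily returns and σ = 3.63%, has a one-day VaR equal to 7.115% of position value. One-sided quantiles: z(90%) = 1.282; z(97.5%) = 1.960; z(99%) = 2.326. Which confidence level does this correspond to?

Implied z = VaR/σ = 7.115 / 3.63 = 1.960.
This matches z(97.5%) = 1.960.

97.5%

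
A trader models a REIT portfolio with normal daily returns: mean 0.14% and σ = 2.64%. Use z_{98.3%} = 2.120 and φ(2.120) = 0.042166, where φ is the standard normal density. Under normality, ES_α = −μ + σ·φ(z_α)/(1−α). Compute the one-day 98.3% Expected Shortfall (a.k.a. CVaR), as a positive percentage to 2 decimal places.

Tail multiplier: φ(z)/(1−α) = 0.042166 / 0.017 = 2.480.
ES = −(0.14%) + 2.64% × 2.480 = 6.407%.

6.41%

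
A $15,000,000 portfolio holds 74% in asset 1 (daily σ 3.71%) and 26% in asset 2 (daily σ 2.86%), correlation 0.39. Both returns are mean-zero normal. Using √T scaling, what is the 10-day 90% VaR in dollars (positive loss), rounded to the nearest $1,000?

σ_p = √(0.74²·3.71² + 0.26²·2.86² + 2·0.39·0.74·0.26·3.71·2.86) = 3.112%.
σ_{10d} = 3.112% × √10 = 9.841%.
z(90%) = 1.282.
VaR = 1.282 × 9.841% = 12.616%; on $15,000,000 that is $1,892,400.

$1,892,000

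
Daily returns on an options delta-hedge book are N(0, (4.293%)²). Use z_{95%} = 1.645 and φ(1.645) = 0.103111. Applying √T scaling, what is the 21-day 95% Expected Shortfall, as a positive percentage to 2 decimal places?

σ_{21d} = 4.293% × √21 = 19.673%.
ES multiplier = φ(z)/(1−α) = 0.103111/0.05 = 2.062.
ES = 19.673% × 2.062 = 40.566%.

40.57%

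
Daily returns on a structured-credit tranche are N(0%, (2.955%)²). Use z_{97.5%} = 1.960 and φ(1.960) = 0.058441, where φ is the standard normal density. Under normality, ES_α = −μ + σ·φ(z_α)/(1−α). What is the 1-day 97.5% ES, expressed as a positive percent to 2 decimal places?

Tail multiplier: φ(z)/(1−α) = 0.058441 / 0.025 = 2.338.
ES = 2.955% × 2.338 = 6.909%.

6.91%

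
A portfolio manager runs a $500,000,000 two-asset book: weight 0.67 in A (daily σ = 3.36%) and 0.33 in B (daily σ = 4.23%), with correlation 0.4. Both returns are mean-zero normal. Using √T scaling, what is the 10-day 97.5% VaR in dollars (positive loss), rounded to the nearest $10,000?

$95,670,000

σ_p = √(0.67²·3.36² + 0.33²·4.23² + 2·0.4·0.67·0.33·3.36·4.23) = 3.087%.
σ_{10d} = 3.087% × √10 = 9.762%.
z(97.5%) = 1.960.
VaR = 1.960 × 9.762% = 19.134%; on $500,000,000 that is $95,670,000.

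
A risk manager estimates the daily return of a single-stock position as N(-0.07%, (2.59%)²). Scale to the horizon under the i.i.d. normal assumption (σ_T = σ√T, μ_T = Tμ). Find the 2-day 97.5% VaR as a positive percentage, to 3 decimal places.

7.319%

At 97.5%, z = 1.960.
σ_{2d} = 2.59% × √2 = 3.663%; μ_{2d} = 2 × -0.07% = -0.140%.
VaR = −(-0.140%) + 1.960 × 3.663% = 7.319%.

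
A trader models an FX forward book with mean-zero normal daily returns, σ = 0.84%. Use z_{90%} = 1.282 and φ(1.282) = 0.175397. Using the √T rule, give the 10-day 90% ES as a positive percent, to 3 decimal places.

4.659%

σ_{10d} = 0.84% × √10 = 2.656%.
ES multiplier = φ(z)/(1−α) = 0.175397/0.1 = 1.754.
ES = 2.656% × 1.754 = 4.659%.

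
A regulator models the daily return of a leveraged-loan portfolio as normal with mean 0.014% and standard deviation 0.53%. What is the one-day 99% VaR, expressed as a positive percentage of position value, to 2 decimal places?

At 99% one-sided, z = 2.326.
VaR = −μ + z·σ = −(0.014%) + 2.326 × 0.53% = 1.219%.

1.22%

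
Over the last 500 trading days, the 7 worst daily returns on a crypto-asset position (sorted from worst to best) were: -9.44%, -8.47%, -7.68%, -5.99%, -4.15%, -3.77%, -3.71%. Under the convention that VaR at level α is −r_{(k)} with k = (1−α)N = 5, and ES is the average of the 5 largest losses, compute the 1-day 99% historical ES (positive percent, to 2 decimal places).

7.15%

The 5 worst returns sum to -35.73%.
ES = −(-35.73%) / 5 = 7.146% ≈ 7.15%.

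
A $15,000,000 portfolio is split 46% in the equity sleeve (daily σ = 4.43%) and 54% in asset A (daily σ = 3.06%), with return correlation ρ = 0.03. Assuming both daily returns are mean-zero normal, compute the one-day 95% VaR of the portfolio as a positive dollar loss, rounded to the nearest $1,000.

$657,000

σ_p² = 0.46²·4.43² + 0.54²·3.06² + 2·0.03·0.46·0.54·4.43·3.06 = 7.0851 (%²).
σ_p = √7.0851 = 2.662%.
At 95%, z = 1.645.
VaR = 1.645 × 2.662% = 4.379%; on $15,000,000 that is $656,850.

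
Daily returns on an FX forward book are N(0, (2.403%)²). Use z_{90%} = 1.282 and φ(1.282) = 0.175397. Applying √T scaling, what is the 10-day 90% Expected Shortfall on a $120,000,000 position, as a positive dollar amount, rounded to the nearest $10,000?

$15,990,000

σ_{10d} = 2.403% × √10 = 7.599%.
ES multiplier = φ(z)/(1−α) = 0.175397/0.1 = 1.754.
ES = 7.599% × 1.754 = 13.329%; on $120,000,000: $15,994,800.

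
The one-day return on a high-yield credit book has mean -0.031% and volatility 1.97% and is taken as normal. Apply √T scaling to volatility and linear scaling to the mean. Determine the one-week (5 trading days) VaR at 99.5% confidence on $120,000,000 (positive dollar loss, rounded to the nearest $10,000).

$13,800,000

At 99.5%, z = 2.576.
σ_{5d} = 1.97% × √5 = 4.405%; μ_{5d} = 5 × -0.031% = -0.155%.
VaR = −(-0.155%) + 2.576 × 4.405% = 11.502%.
On $120,000,000: 0.11502 × $120,000,000 = $13,802,400.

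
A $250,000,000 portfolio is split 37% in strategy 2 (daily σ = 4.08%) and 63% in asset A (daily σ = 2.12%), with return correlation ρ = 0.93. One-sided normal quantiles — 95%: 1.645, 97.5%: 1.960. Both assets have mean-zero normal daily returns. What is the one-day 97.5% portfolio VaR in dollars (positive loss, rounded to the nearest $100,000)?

σ_p² = 0.37²·4.08² + 0.63²·2.12² + 2·0.93·0.37·0.63·4.08·2.12 = 7.8129 (%²).
σ_p = √7.8129 = 2.795%.
VaR = 1.960 × 2.795% = 5.478%; on $250,000,000 that is $13,695,000.

$13,700,000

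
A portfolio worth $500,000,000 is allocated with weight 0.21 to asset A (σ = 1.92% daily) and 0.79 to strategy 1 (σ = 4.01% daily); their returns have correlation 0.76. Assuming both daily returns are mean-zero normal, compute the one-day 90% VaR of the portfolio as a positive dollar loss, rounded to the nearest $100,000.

σ_p² = 0.21²·1.92² + 0.79²·4.01² + 2·0.76·0.21·0.79·1.92·4.01 = 12.1397 (%²).
σ_p = √12.1397 = 3.484%.
At 90%, z = 1.282.
VaR = 1.282 × 3.484% = 4.466%; on $500,000,000 that is $22,330,000.

$22,300,000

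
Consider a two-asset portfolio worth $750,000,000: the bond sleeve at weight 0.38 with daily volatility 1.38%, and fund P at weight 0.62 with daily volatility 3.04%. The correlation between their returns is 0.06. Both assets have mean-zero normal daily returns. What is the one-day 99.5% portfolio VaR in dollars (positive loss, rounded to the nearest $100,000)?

$38,400,000

σ_p² = 0.38²·1.38² + 0.62²·3.04² + 2·0.06·0.38·0.62·1.38·3.04 = 3.9461 (%²).
σ_p = √3.9461 = 1.986%.
At 99.5%, z = 2.576.
VaR = 2.576 × 1.986% = 5.116%; on $750,000,000 that is $38,370,000.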